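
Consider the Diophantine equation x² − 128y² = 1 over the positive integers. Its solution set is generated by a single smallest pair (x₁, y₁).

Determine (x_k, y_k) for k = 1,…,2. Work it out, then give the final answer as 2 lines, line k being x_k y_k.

[11; 3,5,3,22] for √128; ℓ=4 ⇒ convergent index 3
a_0=11:  p_0=11·1+0=11,  q_0=11·0+1=1
…
a_2=5:  p_2=5·34+11=181,  q_2=5·3+1=16
a_3=3:  p_3=3·181+34=577,  q_3=3·16+3=51
fundamental: x₁=577, y₁=51  (since 332929 − 128·2601 = 1)
k=2:  x_2 = 577·577+128·51·51 = 665857,  y_2 = 577·51+51·577 = 58854

577 51
665857 58854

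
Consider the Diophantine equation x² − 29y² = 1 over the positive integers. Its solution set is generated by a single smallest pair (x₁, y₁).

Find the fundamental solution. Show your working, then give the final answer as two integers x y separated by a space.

9801 1820

√29 → a₀=5, period (2,1,1,2,10); ℓ=5 odd so k=9
k=0  a_k=5  p_k/q_k = 5/1
k=1  a_k=2  p_k/q_k = 11/2
k=2  a_k=1  p_k/q_k = 16/3
k=3  a_k=1  p_k/q_k = 27/5
…
k=5  a_k=10  p_k/q_k = 727/135
k=6  a_k=2  p_k/q_k = 1524/283
k=7  a_k=1  p_k/q_k = 2251/418
k=8  a_k=1  p_k/q_k = 3775/701
k=9  a_k=2  p_k/q_k = 9801/1820
(x₁, y₁) = (9801, 1820);  9801² − 29·1820² = 1 ✓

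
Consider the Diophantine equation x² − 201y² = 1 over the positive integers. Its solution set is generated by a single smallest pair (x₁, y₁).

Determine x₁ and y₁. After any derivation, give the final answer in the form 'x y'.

[14; 5,1,1,1,2,…,1,5,28] for √201; ℓ=14 ⇒ convergent index 13
a_0=14:  p_0=14·1+0=14,  q_0=14·0+1=1
…
a_2=1:  p_2=1·71+14=85,  q_2=1·5+1=6
a_3=1:  p_3=1·85+71=156,  q_3=1·6+5=11
a_4=1:  p_4=1·156+85=241,  q_4=1·11+6=17
…
a_8=1:  p_8=1·7670+879=8549,  q_8=1·541+62=603
…
a_12=1:  p_12=1·58085+33317=91402,  q_12=1·4097+2350=6447
a_13=5:  p_13=5·91402+58085=515095,  q_13=5·6447+4097=36332
fundamental: x₁=515095, y₁=36332  (since 265322859025 − 201·1320014224 = 1)

515095 36332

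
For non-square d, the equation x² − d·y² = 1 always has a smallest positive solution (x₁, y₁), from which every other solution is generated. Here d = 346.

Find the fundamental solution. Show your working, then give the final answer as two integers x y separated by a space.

√346 = [18; 1,1,1,1,36, …], period ℓ=5 (odd) → k=9
a_0=18:  p_0=18·1+0=18,  q_0=18·0+1=1
a_1=1:  p_1=1·18+1=19,  q_1=1·1+0=1
a_2=1:  p_2=1·19+18=37,  q_2=1·1+1=2
a_3=1:  p_3=1·37+19=56,  q_3=1·2+1=3
…
a_5=36:  p_5=36·93+56=3404,  q_5=36·5+3=183
…
a_8=1:  p_8=1·6901+3497=10398,  q_8=1·371+188=559
a_9=1:  p_9=1·10398+6901=17299,  q_9=1·559+371=930
fundamental: x₁=17299, y₁=930  (since 299255401 − 346·864900 = 1)

17299 930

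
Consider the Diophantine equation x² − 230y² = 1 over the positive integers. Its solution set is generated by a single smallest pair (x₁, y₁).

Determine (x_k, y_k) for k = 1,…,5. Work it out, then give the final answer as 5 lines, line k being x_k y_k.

91 6
16561 1092
3014011 198738
548533441 36169224
99830072251 6582600030

[15; 6,30] for √230; ℓ=2 ⇒ convergent index 1
a_0=15:  p_0=15·1+0=15,  q_0=15·0+1=1
a_1=6:  p_1=6·15+1=91,  q_1=6·1+0=6
→ (91, 6).  Check: 91²=8281, 230·6²=8280, difference 1.
(91+6√230)^2 = 16561 + 1092√230
(91+6√230)^3 = 3014011 + 198738√230
(91+6√230)^4 = 548533441 + 36169224√230
(91+6√230)^5 = 99830072251 + 6582600030√230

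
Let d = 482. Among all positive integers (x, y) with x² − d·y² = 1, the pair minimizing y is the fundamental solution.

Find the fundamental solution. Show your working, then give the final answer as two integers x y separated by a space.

483 22

√482 = [21; 1,20,1,42, …], period ℓ=4 (even) → k=3
k=0  a_k=21  p_k/q_k = 21/1
…
k=2  a_k=20  p_k/q_k = 461/21
k=3  a_k=1  p_k/q_k = 483/22
fundamental: x₁=483, y₁=22  (since 233289 − 482·484 = 1)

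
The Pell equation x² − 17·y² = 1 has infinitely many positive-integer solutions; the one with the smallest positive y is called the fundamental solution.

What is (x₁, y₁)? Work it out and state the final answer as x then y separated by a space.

√17 → a₀=4, period (8); ℓ=1 odd so k=1
k=0  a_k=4  p_k/q_k = 4/1
k=1  a_k=8  p_k/q_k = 33/8
fundamental: x₁=33, y₁=8  (since 1089 − 17·64 = 1)

33 8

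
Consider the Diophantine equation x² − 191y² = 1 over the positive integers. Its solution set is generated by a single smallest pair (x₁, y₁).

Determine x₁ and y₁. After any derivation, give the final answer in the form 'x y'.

8994000 650783

[13; 1,4,1,1,3,…,4,1,26] for √191; ℓ=16 ⇒ convergent index 15
k=0  a_k=13  p_k/q_k = 13/1
…
k=2  a_k=4  p_k/q_k = 69/5
…
k=4  a_k=1  p_k/q_k = 152/11
k=5  a_k=3  p_k/q_k = 539/39
k=6  a_k=2  p_k/q_k = 1230/89
…
k=9  a_k=2  p_k/q_k = 83433/6037
k=10  a_k=2  p_k/q_k = 207083/14984
k=11  a_k=3  p_k/q_k = 704682/50989
k=12  a_k=1  p_k/q_k = 911765/65973
k=13  a_k=1  p_k/q_k = 1616447/116962
k=14  a_k=4  p_k/q_k = 7377553/533821
k=15  a_k=1  p_k/q_k = 8994000/650783
(x₁, y₁) = (8994000, 650783);  8994000² − 191·650783² = 1 ✓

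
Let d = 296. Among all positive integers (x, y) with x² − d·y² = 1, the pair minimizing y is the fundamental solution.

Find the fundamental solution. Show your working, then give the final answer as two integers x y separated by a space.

3699 215

[17; 4,1,7,1,4,34] for √296; ℓ=6 ⇒ convergent index 5
i=0: a=17 ⇒ p=17, q=1
i=1: a=4 ⇒ p=69, q=4
i=2: a=1 ⇒ p=86, q=5
i=3: a=7 ⇒ p=671, q=39
i=4: a=1 ⇒ p=757, q=44
i=5: a=4 ⇒ p=3699, q=215
fundamental: x₁=3699, y₁=215  (since 13682601 − 296·46225 = 1)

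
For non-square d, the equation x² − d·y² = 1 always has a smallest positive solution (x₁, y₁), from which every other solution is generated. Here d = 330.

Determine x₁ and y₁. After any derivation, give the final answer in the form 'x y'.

√330 → a₀=18, period (6,36); ℓ=2 even so k=1
i=0: a=18 ⇒ p=18, q=1
i=1: a=6 ⇒ p=109, q=6
fundamental: x₁=109, y₁=6  (since 11881 − 330·36 = 1)

109 6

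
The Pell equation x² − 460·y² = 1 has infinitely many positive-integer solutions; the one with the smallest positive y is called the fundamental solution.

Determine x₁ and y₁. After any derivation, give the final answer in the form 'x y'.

√460 = [21; 2,4,3,1,2,10,2,1,3,4,2,42, …], period ℓ=12 (even) → k=11
a_0=21:  p_0=21·1+0=21,  q_0=21·0+1=1
…
a_2=4:  p_2=4·43+21=193,  q_2=4·2+1=9
a_3=3:  p_3=3·193+43=622,  q_3=3·9+2=29
a_4=1:  p_4=1·622+193=815,  q_4=1·29+9=38
a_5=2:  p_5=2·815+622=2252,  q_5=2·38+29=105
a_6=10:  p_6=10·2252+815=23335,  q_6=10·105+38=1088
a_7=2:  p_7=2·23335+2252=48922,  q_7=2·1088+105=2281
…
a_9=3:  p_9=3·72257+48922=265693,  q_9=3·3369+2281=12388
a_10=4:  p_10=4·265693+72257=1135029,  q_10=4·12388+3369=52921
a_11=2:  p_11=2·1135029+265693=2535751,  q_11=2·52921+12388=118230
→ (2535751, 118230).  Check: 2535751²=6430033134001, 460·118230²=6430033134000, difference 1.

2535751 118230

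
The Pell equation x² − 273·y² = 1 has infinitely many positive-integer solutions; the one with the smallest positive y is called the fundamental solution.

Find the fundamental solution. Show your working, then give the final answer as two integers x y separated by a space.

727 44

√273 = [16; 1,1,10,1,1,32, …], period ℓ=6 (even) → k=5
k=0  a_k=16  p_k/q_k = 16/1
k=1  a_k=1  p_k/q_k = 17/1
k=2  a_k=1  p_k/q_k = 33/2
k=3  a_k=10  p_k/q_k = 347/21
k=4  a_k=1  p_k/q_k = 380/23
k=5  a_k=1  p_k/q_k = 727/44
fundamental: x₁=727, y₁=44  (since 528529 − 273·1936 = 1)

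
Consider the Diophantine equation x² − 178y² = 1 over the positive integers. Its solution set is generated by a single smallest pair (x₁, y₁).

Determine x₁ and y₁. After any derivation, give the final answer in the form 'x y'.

1601 120

√178 = [13; 2,1,12,1,2,26, …], period ℓ=6 (even) → k=5
k=0  a_k=13  p_k/q_k = 13/1
k=1  a_k=2  p_k/q_k = 27/2
k=2  a_k=1  p_k/q_k = 40/3
…
k=4  a_k=1  p_k/q_k = 547/41
k=5  a_k=2  p_k/q_k = 1601/120
→ (1601, 120).  Check: 1601²=2563201, 178·120²=2563200, difference 1.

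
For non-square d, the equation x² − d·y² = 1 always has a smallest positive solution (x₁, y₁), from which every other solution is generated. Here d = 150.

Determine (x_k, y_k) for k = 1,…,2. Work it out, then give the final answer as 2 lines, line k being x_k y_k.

[12; 4,24] for √150; ℓ=2 ⇒ convergent index 1
a_0=12:  p_0=12·1+0=12,  q_0=12·0+1=1
a_1=4:  p_1=4·12+1=49,  q_1=4·1+0=4
(x₁, y₁) = (49, 4);  49² − 150·4² = 1 ✓
n=2: (49,4)∘(49,4) = (49·49+150·4·4, 49·4+4·49) = (4801,392)

49 4
4801 392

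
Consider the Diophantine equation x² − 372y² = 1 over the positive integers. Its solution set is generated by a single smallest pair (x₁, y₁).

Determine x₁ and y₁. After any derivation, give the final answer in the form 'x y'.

√372 → a₀=19, period (3,2,12,2,3,38); ℓ=6 even so k=5
step 0: (19, 1)  from 19·(1,0) + (0,1)
step 1: (58, 3)  from 3·(19,1) + (1,0)
…
step 4: (3491, 181)  from 2·(1678,87) + (135,7)
step 5: (12151, 630)  from 3·(3491,181) + (1678,87)
fundamental: x₁=12151, y₁=630  (since 147646801 − 372·396900 = 1)

12151 630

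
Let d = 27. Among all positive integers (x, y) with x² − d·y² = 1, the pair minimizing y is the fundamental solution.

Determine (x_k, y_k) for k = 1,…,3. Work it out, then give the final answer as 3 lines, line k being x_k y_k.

[5; 5,10] for √27; ℓ=2 ⇒ convergent index 1
k=0  a_k=5  p_k/q_k = 5/1
k=1  a_k=5  p_k/q_k = 26/5
fundamental: x₁=26, y₁=5  (since 676 − 27·25 = 1)
n=2: (26,5)∘(26,5) = (26·26+27·5·5, 26·5+5·26) = (1351,260)
n=3: (1351,260)∘(26,5) = (26·1351+27·5·260, 26·260+5·1351) = (70226,13515)

26 5
1351 260
70226 13515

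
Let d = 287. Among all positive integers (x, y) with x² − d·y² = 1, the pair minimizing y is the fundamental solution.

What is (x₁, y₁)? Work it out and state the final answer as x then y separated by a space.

√287 → a₀=16, period (1,15,1,32); ℓ=4 even so k=3
i=0: a=16 ⇒ p=16, q=1
i=1: a=1 ⇒ p=17, q=1
i=2: a=15 ⇒ p=271, q=16
i=3: a=1 ⇒ p=288, q=17
(x₁, y₁) = (288, 17);  288² − 287·17² = 1 ✓

288 17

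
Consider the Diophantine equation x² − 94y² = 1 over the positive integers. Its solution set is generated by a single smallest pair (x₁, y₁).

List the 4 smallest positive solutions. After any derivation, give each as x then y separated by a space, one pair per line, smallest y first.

2143295 221064
9187426914049 947610731760
39382732335491159615 4062018686654877336
168817626601983862467148801 17412208682026983028992480

[9; 1,2,3,1,1,…,2,1,18] for √94; ℓ=16 ⇒ convergent index 15
k=0  a_k=9  p_k/q_k = 9/1
k=1  a_k=1  p_k/q_k = 10/1
k=2  a_k=2  p_k/q_k = 29/3
…
k=4  a_k=1  p_k/q_k = 126/13
…
k=6  a_k=5  p_k/q_k = 1241/128
…
k=14  a_k=2  p_k/q_k = 1490361/153719
k=15  a_k=1  p_k/q_k = 2143295/221064
fundamental: x₁=2143295, y₁=221064  (since 4593713457025 − 94·48869292096 = 1)
(2143295+221064√94)^2 = 9187426914049 + 947610731760√94
(2143295+221064√94)^3 = 39382732335491159615 + 4062018686654877336√94
(2143295+221064√94)^4 = 168817626601983862467148801 + 17412208682026983028992480√94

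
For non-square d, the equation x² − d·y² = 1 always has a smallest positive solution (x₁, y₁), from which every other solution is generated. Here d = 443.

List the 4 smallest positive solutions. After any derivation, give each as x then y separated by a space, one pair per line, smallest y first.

√443 → a₀=21, period (21,42); ℓ=2 even so k=1
step 0: (21, 1)  from 21·(1,0) + (0,1)
step 1: (442, 21)  from 21·(21,1) + (1,0)
→ (442, 21).  Check: 442²=195364, 443·21²=195363, difference 1.
(442+21√443)^2 = 390727 + 18564√443
(442+21√443)^3 = 345402226 + 16410555√443
(442+21√443)^4 = 305335177057 + 14506912056√443

442 21
390727 18564
345402226 16410555
305335177057 14506912056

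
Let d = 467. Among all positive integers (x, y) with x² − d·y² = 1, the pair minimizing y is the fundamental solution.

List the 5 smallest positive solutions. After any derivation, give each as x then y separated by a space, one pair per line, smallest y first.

1625626 75225
5285319783751 244575431700
17183906517558380626 795176361465413175
55869210433019434807260001 2585318735566902940613400
181644882158758119549456134390626 8405522709648569143113732563625

[21; 1,1,1,1,3,…,1,1,42] for √467; ℓ=14 ⇒ convergent index 13
k=0  a_k=21  p_k/q_k = 21/1
k=1  a_k=1  p_k/q_k = 22/1
k=2  a_k=1  p_k/q_k = 43/2
k=3  a_k=1  p_k/q_k = 65/3
k=4  a_k=1  p_k/q_k = 108/5
k=5  a_k=3  p_k/q_k = 389/18
k=6  a_k=3  p_k/q_k = 1275/59
k=7  a_k=21  p_k/q_k = 27164/1257
k=8  a_k=3  p_k/q_k = 82767/3830
k=9  a_k=3  p_k/q_k = 275465/12747
k=10  a_k=1  p_k/q_k = 358232/16577
…
k=12  a_k=1  p_k/q_k = 991929/45901
k=13  a_k=1  p_k/q_k = 1625626/75225
fundamental: x₁=1625626, y₁=75225  (since 2642659891876 − 467·5658800625 = 1)
(x_2, y_2) = (1625626·1625626 + 467·75225·75225, 1625626·75225 + 75225·1625626) = (5285319783751, 244575431700)
(x_3, y_3) = (1625626·5285319783751 + 467·75225·244575431700, 1625626·244575431700 + 75225·5285319783751) = (17183906517558380626, 795176361465413175)
(x_4, y_4) = (1625626·17183906517558380626 + 467·75225·795176361465413175, 1625626·795176361465413175 + 75225·17183906517558380626) = (55869210433019434807260001, 2585318735566902940613400)
(x_5, y_5) = (1625626·55869210433019434807260001 + 467·75225·2585318735566902940613400, 1625626·2585318735566902940613400 + 75225·55869210433019434807260001) = (181644882158758119549456134390626, 8405522709648569143113732563625)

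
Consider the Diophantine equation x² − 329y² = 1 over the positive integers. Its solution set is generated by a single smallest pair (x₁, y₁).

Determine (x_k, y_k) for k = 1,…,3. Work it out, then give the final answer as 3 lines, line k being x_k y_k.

[18; 7,4,2,1,1,4,1,1,2,4,7,36] for √329; ℓ=12 ⇒ convergent index 11
k=0  a_k=18  p_k/q_k = 18/1
…
k=5  a_k=1  p_k/q_k = 2884/159
k=6  a_k=4  p_k/q_k = 13241/730
…
k=10  a_k=4  p_k/q_k = 328794/18127
k=11  a_k=7  p_k/q_k = 2376415/131016
→ (2376415, 131016).  Check: 2376415²=5647348252225, 329·131016²=5647348252224, difference 1.
n=2: (2376415,131016)∘(2376415,131016) = (2376415·2376415+329·131016·131016, 2376415·131016+131016·2376415) = (11294696504449,622696775280)
n=3: (11294696504449,622696775280)∘(2376415,131016) = (2376415·11294696504449+329·131016·622696775280, 2376415·622696775280+131016·11294696504449) = (53681772387237964255,2959571914453911384)

2376415 131016
11294696504449 622696775280
53681772387237964255 2959571914453911384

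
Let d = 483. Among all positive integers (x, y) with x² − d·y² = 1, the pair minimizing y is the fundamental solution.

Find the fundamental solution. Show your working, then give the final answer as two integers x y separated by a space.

d=483: √d = [21; 1,42] (ℓ=2, even), read p_1/q_1
i=0: a=21 ⇒ p=21, q=1
i=1: a=1 ⇒ p=22, q=1
fundamental: x₁=22, y₁=1  (since 484 − 483·1 = 1)

22 1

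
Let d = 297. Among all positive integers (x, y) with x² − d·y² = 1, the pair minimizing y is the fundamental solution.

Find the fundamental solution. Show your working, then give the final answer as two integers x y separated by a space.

[17; 4,3,1,1,2,1,1,3,4,34] for √297; ℓ=10 ⇒ convergent index 9
i=0: a=17 ⇒ p=17, q=1
…
i=2: a=3 ⇒ p=224, q=13
i=3: a=1 ⇒ p=293, q=17
…
i=5: a=2 ⇒ p=1327, q=77
i=6: a=1 ⇒ p=1844, q=107
i=7: a=1 ⇒ p=3171, q=184
i=8: a=3 ⇒ p=11357, q=659
i=9: a=4 ⇒ p=48599, q=2820
fundamental: x₁=48599, y₁=2820  (since 2361862801 − 297·7952400 = 1)

48599 2820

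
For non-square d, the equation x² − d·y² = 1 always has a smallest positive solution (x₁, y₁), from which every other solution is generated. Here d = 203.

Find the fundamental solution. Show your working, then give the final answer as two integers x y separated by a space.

57 4

√203 → a₀=14, period (4,28); ℓ=2 even so k=1
i=0: a=14 ⇒ p=14, q=1
i=1: a=4 ⇒ p=57, q=4
→ (57, 4).  Check: 57²=3249, 203·4²=3248, difference 1.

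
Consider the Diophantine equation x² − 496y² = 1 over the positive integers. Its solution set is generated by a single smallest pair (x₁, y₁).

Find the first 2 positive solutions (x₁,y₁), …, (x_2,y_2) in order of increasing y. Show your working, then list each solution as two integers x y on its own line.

4620799 207480
42703566796801 1917446753040

[22; 3,1,2,4,1,…,1,3,44] for √496; ℓ=16 ⇒ convergent index 15
k=0  a_k=22  p_k/q_k = 22/1
…
k=3  a_k=2  p_k/q_k = 245/11
k=4  a_k=4  p_k/q_k = 1069/48
k=5  a_k=1  p_k/q_k = 1314/59
…
k=8  a_k=2  p_k/q_k = 14543/653
k=9  a_k=2  p_k/q_k = 35166/1579
…
k=14  a_k=1  p_k/q_k = 1252502/56239
k=15  a_k=3  p_k/q_k = 4620799/207480
(x₁, y₁) = (4620799, 207480);  4620799² − 496·207480² = 1 ✓
k=2:  x_2 = 4620799·4620799+496·207480·207480 = 42703566796801,  y_2 = 4620799·207480+207480·4620799 = 1917446753040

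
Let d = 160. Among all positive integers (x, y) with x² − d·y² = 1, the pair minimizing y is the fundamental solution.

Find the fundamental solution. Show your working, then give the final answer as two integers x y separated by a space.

d=160: √d = [12; 1,1,1,5,1,1,1,24] (ℓ=8, even), read p_7/q_7
a_0=12:  p_0=12·1+0=12,  q_0=12·0+1=1
…
a_4=5:  p_4=5·38+25=215,  q_4=5·3+2=17
…
a_6=1:  p_6=1·253+215=468,  q_6=1·20+17=37
a_7=1:  p_7=1·468+253=721,  q_7=1·37+20=57
fundamental: x₁=721, y₁=57  (since 519841 − 160·3249 = 1)

721 57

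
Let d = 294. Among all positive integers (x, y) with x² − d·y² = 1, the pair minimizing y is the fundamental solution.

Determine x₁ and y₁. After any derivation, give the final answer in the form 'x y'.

4801 280

[17; 6,1,4,1,6,34] for √294; ℓ=6 ⇒ convergent index 5
step 0: (17, 1)  from 17·(1,0) + (0,1)
step 1: (103, 6)  from 6·(17,1) + (1,0)
step 2: (120, 7)  from 1·(103,6) + (17,1)
step 3: (583, 34)  from 4·(120,7) + (103,6)
step 4: (703, 41)  from 1·(583,34) + (120,7)
step 5: (4801, 280)  from 6·(703,41) + (583,34)
→ (4801, 280).  Check: 4801²=23049601, 294·280²=23049600, difference 1.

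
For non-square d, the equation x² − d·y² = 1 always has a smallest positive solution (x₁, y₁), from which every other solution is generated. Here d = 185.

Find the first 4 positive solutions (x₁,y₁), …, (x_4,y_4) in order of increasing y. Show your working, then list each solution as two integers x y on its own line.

√185 = [13; 1,1,1,1,26, …], period ℓ=5 (odd) → k=9
k=0  a_k=13  p_k/q_k = 13/1
k=1  a_k=1  p_k/q_k = 14/1
…
k=4  a_k=1  p_k/q_k = 68/5
…
k=7  a_k=1  p_k/q_k = 3686/271
k=8  a_k=1  p_k/q_k = 5563/409
k=9  a_k=1  p_k/q_k = 9249/680
(x₁, y₁) = (9249, 680);  9249² − 185·680² = 1 ✓
(9249+680√185)^2 = 171088001 + 12578640√185
(9249+680√185)^3 = 3164785833249 + 232679682040√185
(9249+680√185)^4 = 58542208172352001 + 4304108745797280√185

9249 680
171088001 12578640
3164785833249 232679682040
58542208172352001 4304108745797280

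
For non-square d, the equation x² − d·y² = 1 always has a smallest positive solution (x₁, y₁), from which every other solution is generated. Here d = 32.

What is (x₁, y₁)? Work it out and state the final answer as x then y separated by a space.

17 3

√32 → a₀=5, period (1,1,1,10); ℓ=4 even so k=3
k=0  a_k=5  p_k/q_k = 5/1
k=1  a_k=1  p_k/q_k = 6/1
k=2  a_k=1  p_k/q_k = 11/2
k=3  a_k=1  p_k/q_k = 17/3
(x₁, y₁) = (17, 3);  17² − 32·3² = 1 ✓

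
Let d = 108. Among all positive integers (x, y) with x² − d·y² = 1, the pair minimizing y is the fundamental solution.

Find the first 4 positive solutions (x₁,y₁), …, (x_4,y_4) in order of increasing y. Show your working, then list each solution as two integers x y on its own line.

√108 → a₀=10, period (2,1,1,4,1,1,2,20); ℓ=8 even so k=7
a_0=10:  p_0=10·1+0=10,  q_0=10·0+1=1
a_1=2:  p_1=2·10+1=21,  q_1=2·1+0=2
a_2=1:  p_2=1·21+10=31,  q_2=1·2+1=3
a_3=1:  p_3=1·31+21=52,  q_3=1·3+2=5
a_4=4:  p_4=4·52+31=239,  q_4=4·5+3=23
a_5=1:  p_5=1·239+52=291,  q_5=1·23+5=28
a_6=1:  p_6=1·291+239=530,  q_6=1·28+23=51
a_7=2:  p_7=2·530+291=1351,  q_7=2·51+28=130
→ (1351, 130).  Check: 1351²=1825201, 108·130²=1825200, difference 1.
(1351+130√108)^2 = 3650401 + 351260√108
(1351+130√108)^3 = 9863382151 + 949104390√108
(1351+130√108)^4 = 26650854921601 + 2564479710520√108

1351 130
3650401 351260
9863382151 949104390
26650854921601 2564479710520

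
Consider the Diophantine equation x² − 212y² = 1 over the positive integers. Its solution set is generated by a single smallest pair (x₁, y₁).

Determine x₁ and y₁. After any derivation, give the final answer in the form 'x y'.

[14; 1,1,3,1,1,…,1,1,28] for √212; ℓ=14 ⇒ convergent index 13
a_0=14:  p_0=14·1+0=14,  q_0=14·0+1=1
a_1=1:  p_1=1·14+1=15,  q_1=1·1+0=1
a_2=1:  p_2=1·15+14=29,  q_2=1·1+1=2
a_3=3:  p_3=3·29+15=102,  q_3=3·2+1=7
a_4=1:  p_4=1·102+29=131,  q_4=1·7+2=9
a_5=1:  p_5=1·131+102=233,  q_5=1·9+7=16
a_6=1:  p_6=1·233+131=364,  q_6=1·16+9=25
a_7=6:  p_7=6·364+233=2417,  q_7=6·25+16=166
a_8=1:  p_8=1·2417+364=2781,  q_8=1·166+25=191
a_9=1:  p_9=1·2781+2417=5198,  q_9=1·191+166=357
a_10=1:  p_10=1·5198+2781=7979,  q_10=1·357+191=548
…
a_12=1:  p_12=1·29135+7979=37114,  q_12=1·2001+548=2549
a_13=1:  p_13=1·37114+29135=66249,  q_13=1·2549+2001=4550
→ (66249, 4550).  Check: 66249²=4388930001, 212·4550²=4388930000, difference 1.

66249 4550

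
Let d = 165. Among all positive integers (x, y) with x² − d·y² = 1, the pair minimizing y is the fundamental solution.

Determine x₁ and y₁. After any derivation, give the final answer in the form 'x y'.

1079 84

d=165: √d = [12; 1,5,2,5,1,24] (ℓ=6, even), read p_5/q_5
i=0: a=12 ⇒ p=12, q=1
i=1: a=1 ⇒ p=13, q=1
…
i=3: a=2 ⇒ p=167, q=13
i=4: a=5 ⇒ p=912, q=71
i=5: a=1 ⇒ p=1079, q=84
fundamental: x₁=1079, y₁=84  (since 1164241 − 165·7056 = 1)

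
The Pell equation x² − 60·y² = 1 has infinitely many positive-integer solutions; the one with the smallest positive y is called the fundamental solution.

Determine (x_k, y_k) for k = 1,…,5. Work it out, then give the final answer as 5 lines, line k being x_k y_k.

√60 = [7; 1,2,1,14, …], period ℓ=4 (even) → k=3
a_0=7:  p_0=7·1+0=7,  q_0=7·0+1=1
a_1=1:  p_1=1·7+1=8,  q_1=1·1+0=1
a_2=2:  p_2=2·8+7=23,  q_2=2·1+1=3
a_3=1:  p_3=1·23+8=31,  q_3=1·3+1=4
(x₁, y₁) = (31, 4);  31² − 60·4² = 1 ✓
(x_2, y_2) = (31·31 + 60·4·4, 31·4 + 4·31) = (1921, 248)
(x_3, y_3) = (31·1921 + 60·4·248, 31·248 + 4·1921) = (119071, 15372)
(x_4, y_4) = (31·119071 + 60·4·15372, 31·15372 + 4·119071) = (7380481, 952816)
(x_5, y_5) = (31·7380481 + 60·4·952816, 31·952816 + 4·7380481) = (457470751, 59059220)

31 4
1921 248
119071 15372
7380481 952816
457470751 59059220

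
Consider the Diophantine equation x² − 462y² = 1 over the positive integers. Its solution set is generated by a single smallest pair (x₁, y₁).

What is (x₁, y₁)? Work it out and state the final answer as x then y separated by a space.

43 2

√462 = [21; 2,42, …], period ℓ=2 (even) → k=1
step 0: (21, 1)  from 21·(1,0) + (0,1)
step 1: (43, 2)  from 2·(21,1) + (1,0)
→ (43, 2).  Check: 43²=1849, 462·2²=1848, difference 1.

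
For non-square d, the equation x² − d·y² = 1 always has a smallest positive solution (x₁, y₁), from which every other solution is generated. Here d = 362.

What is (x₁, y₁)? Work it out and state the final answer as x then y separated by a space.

d=362: √d = [19; 38] (ℓ=1, odd), read p_1/q_1
i=0: a=19 ⇒ p=19, q=1
i=1: a=38 ⇒ p=723, q=38
→ (723, 38).  Check: 723²=522729, 362·38²=522728, difference 1.

723 38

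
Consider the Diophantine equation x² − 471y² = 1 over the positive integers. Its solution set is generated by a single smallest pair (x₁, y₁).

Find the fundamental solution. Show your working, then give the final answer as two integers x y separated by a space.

7838695 361188

[21; 1,2,2,1,3,…,2,1,42] for √471; ℓ=14 ⇒ convergent index 13
a_0=21:  p_0=21·1+0=21,  q_0=21·0+1=1
a_1=1:  p_1=1·21+1=22,  q_1=1·1+0=1
a_2=2:  p_2=2·22+21=65,  q_2=2·1+1=3
a_3=2:  p_3=2·65+22=152,  q_3=2·3+1=7
a_4=1:  p_4=1·152+65=217,  q_4=1·7+3=10
…
a_6=4:  p_6=4·803+217=3429,  q_6=4·37+10=158
…
a_8=4:  p_8=4·48809+3429=198665,  q_8=4·2249+158=9154
…
a_11=2:  p_11=2·843469+644804=2331742,  q_11=2·38865+29711=107441
a_12=2:  p_12=2·2331742+843469=5506953,  q_12=2·107441+38865=253747
a_13=1:  p_13=1·5506953+2331742=7838695,  q_13=1·253747+107441=361188
→ (7838695, 361188).  Check: 7838695²=61445139303025, 471·361188²=61445139303024, difference 1.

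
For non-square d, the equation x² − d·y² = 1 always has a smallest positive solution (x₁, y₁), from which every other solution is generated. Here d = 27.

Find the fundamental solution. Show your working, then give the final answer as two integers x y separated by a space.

26 5

√27 = [5; 5,10, …], period ℓ=2 (even) → k=1
step 0: (5, 1)  from 5·(1,0) + (0,1)
step 1: (26, 5)  from 5·(5,1) + (1,0)
fundamental: x₁=26, y₁=5  (since 676 − 27·25 = 1)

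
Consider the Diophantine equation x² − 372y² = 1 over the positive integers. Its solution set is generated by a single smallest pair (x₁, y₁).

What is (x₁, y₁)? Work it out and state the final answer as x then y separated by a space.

√372 → a₀=19, period (3,2,12,2,3,38); ℓ=6 even so k=5
i=0: a=19 ⇒ p=19, q=1
…
i=2: a=2 ⇒ p=135, q=7
i=3: a=12 ⇒ p=1678, q=87
i=4: a=2 ⇒ p=3491, q=181
i=5: a=3 ⇒ p=12151, q=630
fundamental: x₁=12151, y₁=630  (since 147646801 − 372·396900 = 1)

12151 630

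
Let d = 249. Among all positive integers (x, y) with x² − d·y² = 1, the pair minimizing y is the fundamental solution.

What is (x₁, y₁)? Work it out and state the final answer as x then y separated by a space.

√249 → a₀=15, period (1,3,1,1,5,…,3,1,30); ℓ=16 even so k=15
i=0: a=15 ⇒ p=15, q=1
…
i=2: a=3 ⇒ p=63, q=4
i=3: a=1 ⇒ p=79, q=5
…
i=5: a=5 ⇒ p=789, q=50
i=6: a=1 ⇒ p=931, q=59
…
i=8: a=10 ⇒ p=36751, q=2329
i=9: a=3 ⇒ p=113835, q=7214
…
i=11: a=5 ⇒ p=866765, q=54929
i=12: a=1 ⇒ p=1017351, q=64472
i=13: a=1 ⇒ p=1884116, q=119401
i=14: a=3 ⇒ p=6669699, q=422675
i=15: a=1 ⇒ p=8553815, q=542076
fundamental: x₁=8553815, y₁=542076  (since 73167751054225 − 249·293846389776 = 1)

8553815 542076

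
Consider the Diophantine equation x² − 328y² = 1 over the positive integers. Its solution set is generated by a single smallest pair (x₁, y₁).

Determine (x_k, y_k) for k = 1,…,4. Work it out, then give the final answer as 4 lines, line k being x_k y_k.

163 9
53137 2934
17322499 956475
5647081537 311807916

√328 → a₀=18, period (9,36); ℓ=2 even so k=1
a_0=18:  p_0=18·1+0=18,  q_0=18·0+1=1
a_1=9:  p_1=9·18+1=163,  q_1=9·1+0=9
fundamental: x₁=163, y₁=9  (since 26569 − 328·81 = 1)
k=2:  x_2 = 163·163+328·9·9 = 53137,  y_2 = 163·9+9·163 = 2934
k=3:  x_3 = 163·53137+328·9·2934 = 17322499,  y_3 = 163·2934+9·53137 = 956475
k=4:  x_4 = 163·17322499+328·9·956475 = 5647081537,  y_4 = 163·956475+9·17322499 = 311807916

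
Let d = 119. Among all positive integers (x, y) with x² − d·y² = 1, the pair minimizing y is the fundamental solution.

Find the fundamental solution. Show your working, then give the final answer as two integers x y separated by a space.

120 11

d=119: √d = [10; 1,9,1,20] (ℓ=4, even), read p_3/q_3
k=0  a_k=10  p_k/q_k = 10/1
…
k=2  a_k=9  p_k/q_k = 109/10
k=3  a_k=1  p_k/q_k = 120/11
→ (120, 11).  Check: 120²=14400, 119·11²=14399, difference 1.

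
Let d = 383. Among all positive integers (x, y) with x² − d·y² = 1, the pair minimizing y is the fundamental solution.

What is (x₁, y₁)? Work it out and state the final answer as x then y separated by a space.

18768 959

[19; 1,1,3,19,3,1,1,38] for √383; ℓ=8 ⇒ convergent index 7
step 0: (19, 1)  from 19·(1,0) + (0,1)
step 1: (20, 1)  from 1·(19,1) + (1,0)
step 2: (39, 2)  from 1·(20,1) + (19,1)
…
step 6: (10705, 547)  from 1·(8063,412) + (2642,135)
step 7: (18768, 959)  from 1·(10705,547) + (8063,412)
fundamental: x₁=18768, y₁=959  (since 352237824 − 383·919681 = 1)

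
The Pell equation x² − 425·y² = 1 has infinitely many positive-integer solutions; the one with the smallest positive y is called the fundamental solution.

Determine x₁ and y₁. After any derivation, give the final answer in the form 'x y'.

143649 6968

d=425: √d = [20; 1,1,1,1,1,1,40] (ℓ=7, odd), read p_13/q_13
k=0  a_k=20  p_k/q_k = 20/1
k=1  a_k=1  p_k/q_k = 21/1
…
k=4  a_k=1  p_k/q_k = 103/5
k=5  a_k=1  p_k/q_k = 165/8
k=6  a_k=1  p_k/q_k = 268/13
k=7  a_k=40  p_k/q_k = 10885/528
k=8  a_k=1  p_k/q_k = 11153/541
…
k=10  a_k=1  p_k/q_k = 33191/1610
k=11  a_k=1  p_k/q_k = 55229/2679
k=12  a_k=1  p_k/q_k = 88420/4289
k=13  a_k=1  p_k/q_k = 143649/6968
→ (143649, 6968).  Check: 143649²=20635035201, 425·6968²=20635035200, difference 1.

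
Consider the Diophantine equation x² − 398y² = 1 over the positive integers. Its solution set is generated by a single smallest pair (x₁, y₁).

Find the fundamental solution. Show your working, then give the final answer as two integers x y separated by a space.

399 20

√398 → a₀=19, period (1,18,1,38); ℓ=4 even so k=3
i=0: a=19 ⇒ p=19, q=1
…
i=2: a=18 ⇒ p=379, q=19
i=3: a=1 ⇒ p=399, q=20
→ (399, 20).  Check: 399²=159201, 398·20²=159200, difference 1.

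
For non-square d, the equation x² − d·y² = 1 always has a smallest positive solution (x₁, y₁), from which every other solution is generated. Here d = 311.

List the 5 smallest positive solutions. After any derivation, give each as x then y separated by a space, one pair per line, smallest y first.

16883880 957397
570130807708799 32329152120720
19252040283316857636360 1091683049815963029803
650098275797375082487964044801 36863691222253451430108430560
21952362553539551163393489436611779400 1244804277907160115380508441163715797

d=311: √d = [17; 1,1,1,2,1,…,1,1,34] (ℓ=16, even), read p_15/q_15
i=0: a=17 ⇒ p=17, q=1
i=1: a=1 ⇒ p=18, q=1
…
i=3: a=1 ⇒ p=53, q=3
i=4: a=2 ⇒ p=141, q=8
i=5: a=1 ⇒ p=194, q=11
…
i=7: a=3 ⇒ p=4109, q=233
…
i=9: a=3 ⇒ p=217583, q=12338
i=10: a=6 ⇒ p=1376656, q=78063
i=11: a=1 ⇒ p=1594239, q=90401
i=12: a=2 ⇒ p=4565134, q=258865
i=13: a=1 ⇒ p=6159373, q=349266
i=14: a=1 ⇒ p=10724507, q=608131
i=15: a=1 ⇒ p=16883880, q=957397
(x₁, y₁) = (16883880, 957397);  16883880² − 311·957397² = 1 ✓
k=2:  x_2 = 16883880·16883880+311·957397·957397 = 570130807708799,  y_2 = 16883880·957397+957397·16883880 = 32329152120720
k=3:  x_3 = 16883880·570130807708799+311·957397·32329152120720 = 19252040283316857636360,  y_3 = 16883880·32329152120720+957397·570130807708799 = 1091683049815963029803
k=4:  x_4 = 16883880·19252040283316857636360+311·957397·1091683049815963029803 = 650098275797375082487964044801,  y_4 = 16883880·1091683049815963029803+957397·19252040283316857636360 = 36863691222253451430108430560
k=5:  x_5 = 16883880·650098275797375082487964044801+311·957397·36863691222253451430108430560 = 21952362553539551163393489436611779400,  y_5 = 16883880·36863691222253451430108430560+957397·650098275797375082487964044801 = 1244804277907160115380508441163715797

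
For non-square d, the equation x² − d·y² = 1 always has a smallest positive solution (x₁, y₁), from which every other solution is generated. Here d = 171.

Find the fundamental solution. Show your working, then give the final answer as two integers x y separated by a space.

170 13

[13; 13,26] for √171; ℓ=2 ⇒ convergent index 1
k=0  a_k=13  p_k/q_k = 13/1
k=1  a_k=13  p_k/q_k = 170/13
fundamental: x₁=170, y₁=13  (since 28900 − 171·169 = 1)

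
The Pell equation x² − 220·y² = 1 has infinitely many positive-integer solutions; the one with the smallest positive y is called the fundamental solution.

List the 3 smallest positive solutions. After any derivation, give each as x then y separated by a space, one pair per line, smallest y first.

89 6
15841 1068
2819609 190098

d=220: √d = [14; 1,4,1,28] (ℓ=4, even), read p_3/q_3
a_0=14:  p_0=14·1+0=14,  q_0=14·0+1=1
a_1=1:  p_1=1·14+1=15,  q_1=1·1+0=1
a_2=4:  p_2=4·15+14=74,  q_2=4·1+1=5
a_3=1:  p_3=1·74+15=89,  q_3=1·5+1=6
fundamental: x₁=89, y₁=6  (since 7921 − 220·36 = 1)
(x_2, y_2) = (89·89 + 220·6·6, 89·6 + 6·89) = (15841, 1068)
(x_3, y_3) = (89·15841 + 220·6·1068, 89·1068 + 6·15841) = (2819609, 190098)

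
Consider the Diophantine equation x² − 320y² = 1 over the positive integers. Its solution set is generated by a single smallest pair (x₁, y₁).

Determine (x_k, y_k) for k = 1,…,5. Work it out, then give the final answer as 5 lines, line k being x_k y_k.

d=320: √d = [17; 1,7,1,34] (ℓ=4, even), read p_3/q_3
step 0: (17, 1)  from 17·(1,0) + (0,1)
…
step 2: (143, 8)  from 7·(18,1) + (17,1)
step 3: (161, 9)  from 1·(143,8) + (18,1)
fundamental: x₁=161, y₁=9  (since 25921 − 320·81 = 1)
k=2:  x_2 = 161·161+320·9·9 = 51841,  y_2 = 161·9+9·161 = 2898
k=3:  x_3 = 161·51841+320·9·2898 = 16692641,  y_3 = 161·2898+9·51841 = 933147
k=4:  x_4 = 161·16692641+320·9·933147 = 5374978561,  y_4 = 161·933147+9·16692641 = 300470436
k=5:  x_5 = 161·5374978561+320·9·300470436 = 1730726404001,  y_5 = 161·300470436+9·5374978561 = 96750547245

161 9
51841 2898
16692641 933147
5374978561 300470436
1730726404001 96750547245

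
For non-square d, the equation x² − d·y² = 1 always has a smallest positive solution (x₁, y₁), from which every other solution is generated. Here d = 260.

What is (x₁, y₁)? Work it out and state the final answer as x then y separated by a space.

129 8

√260 → a₀=16, period (8,32); ℓ=2 even so k=1
a_0=16:  p_0=16·1+0=16,  q_0=16·0+1=1
a_1=8:  p_1=8·16+1=129,  q_1=8·1+0=8
→ (129, 8).  Check: 129²=16641, 260·8²=16640, difference 1.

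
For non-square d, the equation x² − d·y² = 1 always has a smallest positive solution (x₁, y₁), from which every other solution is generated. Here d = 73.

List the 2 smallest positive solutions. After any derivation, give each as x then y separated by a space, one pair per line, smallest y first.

√73 → a₀=8, period (1,1,5,5,1,1,16); ℓ=7 odd so k=13
k=0  a_k=8  p_k/q_k = 8/1
…
k=2  a_k=1  p_k/q_k = 17/2
k=3  a_k=5  p_k/q_k = 94/11
…
k=5  a_k=1  p_k/q_k = 581/68
…
k=7  a_k=16  p_k/q_k = 17669/2068
k=8  a_k=1  p_k/q_k = 18737/2193
k=9  a_k=1  p_k/q_k = 36406/4261
k=10  a_k=5  p_k/q_k = 200767/23498
…
k=12  a_k=1  p_k/q_k = 1241008/145249
k=13  a_k=1  p_k/q_k = 2281249/267000
(x₁, y₁) = (2281249, 267000);  2281249² − 73·267000² = 1 ✓
(2281249+267000√73)^2 = 10408194000001 + 1218186966000√73

2281249 267000
10408194000001 1218186966000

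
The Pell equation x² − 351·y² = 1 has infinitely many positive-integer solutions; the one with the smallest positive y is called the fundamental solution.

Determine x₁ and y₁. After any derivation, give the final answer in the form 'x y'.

62425 3332

√351 → a₀=18, period (1,2,1,3,2,2,2,3,1,2,1,36); ℓ=12 even so k=11
a_0=18:  p_0=18·1+0=18,  q_0=18·0+1=1
a_1=1:  p_1=1·18+1=19,  q_1=1·1+0=1
…
a_4=3:  p_4=3·75+56=281,  q_4=3·4+3=15
…
a_10=2:  p_10=2·16543+12796=45882,  q_10=2·883+683=2449
a_11=1:  p_11=1·45882+16543=62425,  q_11=1·2449+883=3332
fundamental: x₁=62425, y₁=3332  (since 3896880625 − 351·11102224 = 1)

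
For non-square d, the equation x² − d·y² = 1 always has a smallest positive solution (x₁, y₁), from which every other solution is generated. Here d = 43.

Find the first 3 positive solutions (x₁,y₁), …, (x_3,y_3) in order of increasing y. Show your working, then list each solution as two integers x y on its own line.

[6; 1,1,3,1,5,1,3,1,1,12] for √43; ℓ=10 ⇒ convergent index 9
i=0: a=6 ⇒ p=6, q=1
i=1: a=1 ⇒ p=7, q=1
i=2: a=1 ⇒ p=13, q=2
…
i=5: a=5 ⇒ p=341, q=52
…
i=7: a=3 ⇒ p=1541, q=235
i=8: a=1 ⇒ p=1941, q=296
i=9: a=1 ⇒ p=3482, q=531
fundamental: x₁=3482, y₁=531  (since 12124324 − 43·281961 = 1)
k=2:  x_2 = 3482·3482+43·531·531 = 24248647,  y_2 = 3482·531+531·3482 = 3697884
k=3:  x_3 = 3482·24248647+43·531·3697884 = 168867574226,  y_3 = 3482·3697884+531·24248647 = 25752063645

3482 531
24248647 3697884
168867574226 25752063645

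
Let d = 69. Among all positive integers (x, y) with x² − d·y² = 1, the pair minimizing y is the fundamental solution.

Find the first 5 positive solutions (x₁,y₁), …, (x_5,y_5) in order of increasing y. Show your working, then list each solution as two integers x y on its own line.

7775 936
120901249 14554800
1880014414175 226327139064
29234224019520001 3519386997890400
454592181623521601375 54726467590868580936

[8; 3,3,1,4,1,3,3,16] for √69; ℓ=8 ⇒ convergent index 7
step 0: (8, 1)  from 8·(1,0) + (0,1)
…
step 3: (108, 13)  from 1·(83,10) + (25,3)
…
step 6: (2384, 287)  from 3·(623,75) + (515,62)
step 7: (7775, 936)  from 3·(2384,287) + (623,75)
(x₁, y₁) = (7775, 936);  7775² − 69·936² = 1 ✓
n=2: (7775,936)∘(7775,936) = (7775·7775+69·936·936, 7775·936+936·7775) = (120901249,14554800)
n=3: (120901249,14554800)∘(7775,936) = (7775·120901249+69·936·14554800, 7775·14554800+936·120901249) = (1880014414175,226327139064)
n=4: (1880014414175,226327139064)∘(7775,936) = (7775·1880014414175+69·936·226327139064, 7775·226327139064+936·1880014414175) = (29234224019520001,3519386997890400)
n=5: (29234224019520001,3519386997890400)∘(7775,936) = (7775·29234224019520001+69·936·3519386997890400, 7775·3519386997890400+936·29234224019520001) = (454592181623521601375,54726467590868580936)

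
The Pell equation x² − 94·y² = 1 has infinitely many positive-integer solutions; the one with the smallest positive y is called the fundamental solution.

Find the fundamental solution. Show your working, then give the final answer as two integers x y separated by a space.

2143295 221064

√94 → a₀=9, period (1,2,3,1,1,…,2,1,18); ℓ=16 even so k=15
step 0: (9, 1)  from 9·(1,0) + (0,1)
…
step 2: (29, 3)  from 2·(10,1) + (9,1)
…
step 4: (126, 13)  from 1·(97,10) + (29,3)
step 5: (223, 23)  from 1·(126,13) + (97,10)
…
step 11: (99455, 10258)  from 1·(85038,8771) + (14417,1487)
step 12: (184493, 19029)  from 1·(99455,10258) + (85038,8771)
…
step 14: (1490361, 153719)  from 2·(652934,67345) + (184493,19029)
step 15: (2143295, 221064)  from 1·(1490361,153719) + (652934,67345)
(x₁, y₁) = (2143295, 221064);  2143295² − 94·221064² = 1 ✓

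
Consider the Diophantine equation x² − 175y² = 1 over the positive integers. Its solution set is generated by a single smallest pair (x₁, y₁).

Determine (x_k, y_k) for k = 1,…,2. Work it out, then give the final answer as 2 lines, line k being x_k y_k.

2024 153
8193151 619344

√175 = [13; 4,2,1,2,4,26, …], period ℓ=6 (even) → k=5
step 0: (13, 1)  from 13·(1,0) + (0,1)
step 1: (53, 4)  from 4·(13,1) + (1,0)
step 2: (119, 9)  from 2·(53,4) + (13,1)
…
step 4: (463, 35)  from 2·(172,13) + (119,9)
step 5: (2024, 153)  from 4·(463,35) + (172,13)
→ (2024, 153).  Check: 2024²=4096576, 175·153²=4096575, difference 1.
(x_2, y_2) = (2024·2024 + 175·153·153, 2024·153 + 153·2024) = (8193151, 619344)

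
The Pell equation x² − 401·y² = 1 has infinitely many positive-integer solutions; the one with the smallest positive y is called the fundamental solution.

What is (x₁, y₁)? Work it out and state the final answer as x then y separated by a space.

801 40

√401 → a₀=20, period (40); ℓ=1 odd so k=1
a_0=20:  p_0=20·1+0=20,  q_0=20·0+1=1
a_1=40:  p_1=40·20+1=801,  q_1=40·1+0=40
fundamental: x₁=801, y₁=40  (since 641601 − 401·1600 = 1)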